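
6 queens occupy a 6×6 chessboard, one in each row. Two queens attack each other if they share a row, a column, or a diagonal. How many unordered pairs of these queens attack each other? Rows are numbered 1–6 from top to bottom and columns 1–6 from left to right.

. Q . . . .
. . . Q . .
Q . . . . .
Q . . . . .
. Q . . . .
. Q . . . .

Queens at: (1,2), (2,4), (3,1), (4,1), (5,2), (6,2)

5

Same column: (1,2)–(5,2) (column 2); (1,2)–(6,2) (column 2); (3,1)–(4,1) (column 1); (5,2)–(6,2) (column 2).
Same diagonal: (4,1)–(5,2) (|4−5| = |1−2| = 1).
Total attacking pairs: 5.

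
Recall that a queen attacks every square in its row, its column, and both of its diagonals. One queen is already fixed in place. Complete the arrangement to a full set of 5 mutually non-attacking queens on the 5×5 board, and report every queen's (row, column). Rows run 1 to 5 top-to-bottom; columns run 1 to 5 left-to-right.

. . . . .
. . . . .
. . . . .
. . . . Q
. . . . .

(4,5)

Row 1: attacked by (4,5)→{2,5}. Safe: 1, 3, 4. Place at column 1.
Row 2: attacked by (1,1)→{1,2}; (4,5)→{3,5}. Safe: 4. Place at column 4.
Row 3: attacked by (1,1)→{1,3}; (2,4)→{3,4,5}; (4,5)→{4,5}. Safe: 2. Place at column 2.
Row 5: attacked by (1,1)→{1,5}; (2,4)→{1,4}; (3,2)→{2,4}; (4,5)→{4,5}. Safe: 3. Place at column 3.
Columns [1, 4, 2, 5, 3], r−c [0, -2, 1, -1, 2], r+c [2, 6, 5, 9, 8] are all distinct, so no two queens attack.

(1,1) (2,4) (3,2) (4,5) (5,3)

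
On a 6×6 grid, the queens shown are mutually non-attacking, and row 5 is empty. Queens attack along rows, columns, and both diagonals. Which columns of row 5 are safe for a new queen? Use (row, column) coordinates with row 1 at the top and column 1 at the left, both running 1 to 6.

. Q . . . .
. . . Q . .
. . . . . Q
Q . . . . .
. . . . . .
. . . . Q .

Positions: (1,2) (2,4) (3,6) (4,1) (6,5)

columns 3

(1,2) attacks row 5 at column 2 and diagonals 6.
(2,4) attacks row 5 at column 4 and diagonals 1.
(3,6) attacks row 5 at column 6 and diagonals 4.
(4,1) attacks row 5 at column 1 and diagonals 2.
(6,5) attacks row 5 at column 5 and diagonals 4, 6.
Attacked columns: {1, 2, 4, 5, 6}. Safe: {3}.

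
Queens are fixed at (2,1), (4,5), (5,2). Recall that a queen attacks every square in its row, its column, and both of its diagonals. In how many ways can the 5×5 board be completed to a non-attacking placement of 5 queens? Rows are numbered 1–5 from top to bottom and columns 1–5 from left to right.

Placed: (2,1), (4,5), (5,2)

Branch on row 1: col 3 → 0; col 4 → 1.
Sum: 0 + 1 = 1.

1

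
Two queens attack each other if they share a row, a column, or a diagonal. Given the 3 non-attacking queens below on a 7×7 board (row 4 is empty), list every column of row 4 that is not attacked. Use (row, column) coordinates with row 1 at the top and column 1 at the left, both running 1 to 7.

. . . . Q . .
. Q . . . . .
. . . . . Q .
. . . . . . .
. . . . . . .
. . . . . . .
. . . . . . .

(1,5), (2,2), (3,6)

columns 1, 3

(1,5) attacks row 4 at column 5 and diagonals 2.
(2,2) attacks row 4 at column 2 and diagonals 4.
(3,6) attacks row 4 at column 6 and diagonals 5, 7.
Attacked columns: {2, 4, 5, 6, 7}. Safe: {1, 3}.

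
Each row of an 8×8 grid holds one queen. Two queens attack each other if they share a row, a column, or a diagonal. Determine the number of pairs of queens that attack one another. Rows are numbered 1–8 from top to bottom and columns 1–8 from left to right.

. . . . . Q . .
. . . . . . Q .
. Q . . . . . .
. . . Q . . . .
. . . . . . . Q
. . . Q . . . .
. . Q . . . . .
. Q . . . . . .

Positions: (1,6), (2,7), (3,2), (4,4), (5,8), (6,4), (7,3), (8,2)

Same column: (3,2)–(8,2) (column 2); (4,4)–(6,4) (column 4).
Same diagonal: (1,6)–(2,7) (|1−2| = |6−7| = 1); (6,4)–(7,3) (|6−7| = |4−3| = 1); (6,4)–(8,2) (|6−8| = |4−2| = 2); (7,3)–(8,2) (|7−8| = |3−2| = 1).
Total attacking pairs: 6.

6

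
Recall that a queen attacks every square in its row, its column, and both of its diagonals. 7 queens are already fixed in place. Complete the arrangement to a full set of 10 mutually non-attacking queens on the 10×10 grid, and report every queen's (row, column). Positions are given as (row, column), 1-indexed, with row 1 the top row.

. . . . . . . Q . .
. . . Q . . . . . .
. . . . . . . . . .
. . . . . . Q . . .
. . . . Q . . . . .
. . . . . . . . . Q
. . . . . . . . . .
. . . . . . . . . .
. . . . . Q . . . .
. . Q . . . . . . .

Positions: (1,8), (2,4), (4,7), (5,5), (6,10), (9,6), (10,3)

(1,8) (2,4) (3,2) (4,7) (5,5) (6,10) (7,1) (8,9) (9,6) (10,3)

Row 3: attacked by (1,8)→{6,8,10}; (2,4)→{3,4,5}; (4,7)→{6,7,8}; (5,5)→{3,5,7}; (6,10)→{7,10}; (9,6)→{6}; (10,3)→{3,10}. Safe: 1, 2, 9. Place at column 2.
Row 7: attacked by (1,8)→{2,8}; (2,4)→{4,9}; (3,2)→{2,6}; (4,7)→{4,7,10}; (5,5)→{3,5,7}; (6,10)→{9,10}; (9,6)→{4,6,8}; (10,3)→{3,6}. Safe: 1. Place at column 1.
Row 8: attacked by (1,8)→{1,8}; (2,4)→{4,10}; (3,2)→{2,7}; (4,7)→{3,7}; (5,5)→{2,5,8}; (6,10)→{8,10}; (7,1)→{1,2}; (9,6)→{5,6,7}; (10,3)→{1,3,5}. Safe: 9. Place at column 9.
Columns [8, 4, 2, 7, 5, 10, 1, 9, 6, 3], r−c [-7, -2, 1, -3, 0, -4, 6, -1, 3, 7], r+c [9, 6, 5, 11, 10, 16, 8, 17, 15, 13] are all distinct, so no two queens attack.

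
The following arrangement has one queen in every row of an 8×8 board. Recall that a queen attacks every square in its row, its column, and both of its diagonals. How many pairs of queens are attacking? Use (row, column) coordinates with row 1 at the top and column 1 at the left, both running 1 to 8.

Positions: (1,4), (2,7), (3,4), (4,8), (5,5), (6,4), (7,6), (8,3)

Same column: (1,4)–(3,4) (column 4); (1,4)–(6,4) (column 4); (3,4)–(6,4) (column 4).
Same diagonal: (5,5)–(6,4) (|5−6| = |5−4| = 1).
Total attacking pairs: 4.

4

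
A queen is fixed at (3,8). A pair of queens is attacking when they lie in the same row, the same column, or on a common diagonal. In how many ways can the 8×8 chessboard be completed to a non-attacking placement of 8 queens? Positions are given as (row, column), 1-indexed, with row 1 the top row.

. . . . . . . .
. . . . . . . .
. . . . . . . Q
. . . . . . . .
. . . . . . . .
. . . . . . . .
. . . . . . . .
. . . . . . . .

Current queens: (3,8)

Branch on row 1: col 1 → 2; col 2 → 1; col 3 → 4; col 4 → 4; col 5 → 4; col 7 → 1.
Sum: 2 + 1 + 4 + 4 + 4 + 1 = 16.

16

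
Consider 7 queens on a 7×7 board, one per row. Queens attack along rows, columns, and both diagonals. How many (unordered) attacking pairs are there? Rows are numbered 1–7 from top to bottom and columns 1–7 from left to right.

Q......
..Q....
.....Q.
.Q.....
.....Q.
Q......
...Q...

Same column: (1,1)–(6,1) (column 1); (3,6)–(5,6) (column 6).
Same diagonal: (2,3)–(5,6) (|2−5| = |3−6| = 3); (5,6)–(7,4) (|5−7| = |6−4| = 2).
Total attacking pairs: 4.

4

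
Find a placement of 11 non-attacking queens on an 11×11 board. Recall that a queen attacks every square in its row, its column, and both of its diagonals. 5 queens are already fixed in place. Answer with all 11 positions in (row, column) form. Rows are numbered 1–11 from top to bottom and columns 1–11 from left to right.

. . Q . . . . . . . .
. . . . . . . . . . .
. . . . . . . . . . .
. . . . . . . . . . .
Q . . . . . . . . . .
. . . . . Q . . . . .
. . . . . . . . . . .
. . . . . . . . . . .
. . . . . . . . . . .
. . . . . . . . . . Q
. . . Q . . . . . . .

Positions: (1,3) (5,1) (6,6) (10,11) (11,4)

Row 2: attacked by (1,3)→{2,3,4}; (5,1)→{1,4}; (6,6)→{2,6,10}; (10,11)→{3,11}; (11,4)→{4}. Safe: 5, 7, 8, 9. Place at column 9.
Row 3: attacked by (1,3)→{1,3,5}; (2,9)→{8,9,10}; (5,1)→{1,3}; (6,6)→{3,6,9}; (10,11)→{4,11}; (11,4)→{4}. Safe: 2, 7. Place at column 7.
Row 4: attacked by (1,3)→{3,6}; (2,9)→{7,9,11}; (3,7)→{6,7,8}; (5,1)→{1,2}; (6,6)→{4,6,8}; (10,11)→{5,11}; (11,4)→{4,11}. Safe: 10. Place at column 10.
Row 7: attacked by (1,3)→{3,9}; (2,9)→{4,9}; (3,7)→{3,7,11}; (4,10)→{7,10}; (5,1)→{1,3}; (6,6)→{5,6,7}; (10,11)→{8,11}; (11,4)→{4,8}. Safe: 2. Place at column 2.
Row 8: attacked by (1,3)→{3,10}; (2,9)→{3,9}; (3,7)→{2,7}; (4,10)→{6,10}; (5,1)→{1,4}; (6,6)→{4,6,8}; (7,2)→{1,2,3}; (10,11)→{9,11}; (11,4)→{1,4,7}. Safe: 5. Place at column 5.
Row 9: attacked by (1,3)→{3,11}; (2,9)→{2,9}; (3,7)→{1,7}; (4,10)→{5,10}; (5,1)→{1,5}; (6,6)→{3,6,9}; (7,2)→{2,4}; (8,5)→{4,5,6}; (10,11)→{10,11}; (11,4)→{2,4,6}. Safe: 8. Place at column 8.
Columns [3, 9, 7, 10, 1, 6, 2, 5, 8, 11, 4], r−c [-2, -7, -4, -6, 4, 0, 5, 3, 1, -1, 7], r+c [4, 11, 10, 14, 6, 12, 9, 13, 17, 21, 15] are all distinct, so no two queens attack.

(1,3) (2,9) (3,7) (4,10) (5,1) (6,6) (7,2) (8,5) (9,8) (10,11) (11,4)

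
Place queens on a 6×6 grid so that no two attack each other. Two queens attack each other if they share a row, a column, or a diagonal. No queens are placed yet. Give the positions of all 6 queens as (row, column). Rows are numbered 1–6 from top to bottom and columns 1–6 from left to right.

(1,5) (2,3) (3,1) (4,6) (5,4) (6,2)

Row 1: Safe: 1, 2, 3, 4, 5, 6. Place at column 5.
Row 2: attacked by (1,5)→{4,5,6}. Safe: 1, 2, 3. Place at column 3.
Row 3: attacked by (1,5)→{3,5}; (2,3)→{2,3,4}. Safe: 1, 6. Place at column 1.
Row 4: attacked by (1,5)→{2,5}; (2,3)→{1,3,5}; (3,1)→{1,2}. Safe: 4, 6. Place at column 6.
Row 5: attacked by (1,5)→{1,5}; (2,3)→{3,6}; (3,1)→{1,3}; (4,6)→{5,6}. Safe: 2, 4. Place at column 4.
Row 6: attacked by (1,5)→{5}; (2,3)→{3}; (3,1)→{1,4}; (4,6)→{4,6}; (5,4)→{3,4,5}. Safe: 2. Place at column 2.
Columns [5, 3, 1, 6, 4, 2], r−c [-4, -1, 2, -2, 1, 4], r+c [6, 5, 4, 10, 9, 8] are all distinct, so no two queens attack.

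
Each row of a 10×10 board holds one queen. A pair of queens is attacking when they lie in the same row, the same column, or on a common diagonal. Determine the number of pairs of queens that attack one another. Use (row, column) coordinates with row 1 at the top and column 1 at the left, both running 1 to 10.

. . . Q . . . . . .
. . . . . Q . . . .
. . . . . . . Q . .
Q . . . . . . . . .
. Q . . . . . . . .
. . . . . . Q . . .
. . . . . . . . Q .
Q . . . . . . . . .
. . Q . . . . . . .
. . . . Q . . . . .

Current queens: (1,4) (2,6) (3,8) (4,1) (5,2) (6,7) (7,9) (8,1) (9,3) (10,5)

Same column: (4,1)–(8,1) (column 1).
Same diagonal: (1,4)–(4,1) (|1−4| = |4−1| = 3); (4,1)–(5,2) (|4−5| = |1−2| = 1).
Total attacking pairs: 3.

3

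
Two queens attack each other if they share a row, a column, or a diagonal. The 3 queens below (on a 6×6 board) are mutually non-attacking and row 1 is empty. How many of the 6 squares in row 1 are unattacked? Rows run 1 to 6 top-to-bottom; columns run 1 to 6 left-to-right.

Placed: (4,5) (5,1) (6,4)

2

(4,5) attacks row 1 at column 5 and diagonals 2.
(5,1) attacks row 1 at column 1 and diagonals 5.
(6,4) attacks row 1 at column 4.
Attacked columns: {1, 2, 4, 5}. Safe: {3, 6}.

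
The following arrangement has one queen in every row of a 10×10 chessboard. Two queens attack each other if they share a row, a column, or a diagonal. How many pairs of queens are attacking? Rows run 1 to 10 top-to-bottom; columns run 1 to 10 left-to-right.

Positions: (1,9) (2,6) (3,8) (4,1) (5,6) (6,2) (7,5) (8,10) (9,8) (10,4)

Same column: (2,6)–(5,6) (column 6); (3,8)–(9,8) (column 8).
Same diagonal: (2,6)–(6,2) (|2−6| = |6−2| = 4); (3,8)–(5,6) (|3−5| = |8−6| = 2).
Total attacking pairs: 4.

4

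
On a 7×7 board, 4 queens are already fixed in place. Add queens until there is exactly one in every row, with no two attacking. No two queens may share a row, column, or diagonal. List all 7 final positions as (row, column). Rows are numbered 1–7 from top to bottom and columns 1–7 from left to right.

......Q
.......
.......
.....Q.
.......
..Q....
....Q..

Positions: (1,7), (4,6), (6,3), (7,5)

(1,7) (2,2) (3,4) (4,6) (5,1) (6,3) (7,5)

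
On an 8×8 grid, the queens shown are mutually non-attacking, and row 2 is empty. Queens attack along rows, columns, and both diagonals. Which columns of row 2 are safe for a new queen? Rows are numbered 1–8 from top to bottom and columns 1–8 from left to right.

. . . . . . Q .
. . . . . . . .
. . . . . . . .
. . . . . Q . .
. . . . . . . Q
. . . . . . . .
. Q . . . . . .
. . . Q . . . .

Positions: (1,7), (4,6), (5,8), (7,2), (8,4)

columns 1, 3

(1,7) attacks row 2 at column 7 and diagonals 6, 8.
(4,6) attacks row 2 at column 6 and diagonals 4, 8.
(5,8) attacks row 2 at column 8 and diagonals 5.
(7,2) attacks row 2 at column 2 and diagonals 7.
(8,4) attacks row 2 at column 4.
Attacked columns: {2, 4, 5, 6, 7, 8}. Safe: {1, 3}.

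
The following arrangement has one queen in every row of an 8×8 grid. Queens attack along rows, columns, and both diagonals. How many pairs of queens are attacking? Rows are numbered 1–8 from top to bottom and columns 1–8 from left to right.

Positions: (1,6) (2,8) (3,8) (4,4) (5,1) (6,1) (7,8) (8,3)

8

Same column: (2,8)–(3,8) (column 8); (2,8)–(7,8) (column 8); (3,8)–(7,8) (column 8); (5,1)–(6,1) (column 1).
Same diagonal: (1,6)–(3,8) (|1−3| = |6−8| = 2); (1,6)–(6,1) (|1−6| = |6−1| = 5); (3,8)–(8,3) (|3−8| = |8−3| = 5); (6,1)–(8,3) (|6−8| = |1−3| = 2).
Total attacking pairs: 8.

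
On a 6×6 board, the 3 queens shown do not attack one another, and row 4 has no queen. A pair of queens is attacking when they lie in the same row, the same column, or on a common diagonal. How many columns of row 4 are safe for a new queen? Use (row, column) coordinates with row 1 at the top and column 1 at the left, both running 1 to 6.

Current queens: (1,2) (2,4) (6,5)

(1,2) attacks row 4 at column 2 and diagonals 5.
(2,4) attacks row 4 at column 4 and diagonals 2, 6.
(6,5) attacks row 4 at column 5 and diagonals 3.
Attacked columns: {2, 3, 4, 5, 6}. Safe: {1}.

1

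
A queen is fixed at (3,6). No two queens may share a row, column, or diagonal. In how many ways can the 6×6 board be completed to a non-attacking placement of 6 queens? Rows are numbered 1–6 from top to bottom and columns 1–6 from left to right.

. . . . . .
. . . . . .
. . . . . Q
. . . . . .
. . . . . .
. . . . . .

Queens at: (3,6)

Branch on row 1: col 1 → 0; col 2 → 1; col 3 → 0; col 5 → 0.
Sum: 0 + 1 + 0 + 0 = 1.

1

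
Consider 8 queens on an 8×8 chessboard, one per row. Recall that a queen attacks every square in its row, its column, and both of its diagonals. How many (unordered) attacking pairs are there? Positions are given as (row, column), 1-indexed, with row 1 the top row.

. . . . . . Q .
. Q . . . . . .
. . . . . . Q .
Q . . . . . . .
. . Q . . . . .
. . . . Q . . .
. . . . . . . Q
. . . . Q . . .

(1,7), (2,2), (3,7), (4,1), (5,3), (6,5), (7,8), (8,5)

4

Same column: (1,7)–(3,7) (column 7); (6,5)–(8,5) (column 5).
Same diagonal: (1,7)–(5,3) (|1−5| = |7−3| = 4); (4,1)–(8,5) (|4−8| = |1−5| = 4).
Total attacking pairs: 4.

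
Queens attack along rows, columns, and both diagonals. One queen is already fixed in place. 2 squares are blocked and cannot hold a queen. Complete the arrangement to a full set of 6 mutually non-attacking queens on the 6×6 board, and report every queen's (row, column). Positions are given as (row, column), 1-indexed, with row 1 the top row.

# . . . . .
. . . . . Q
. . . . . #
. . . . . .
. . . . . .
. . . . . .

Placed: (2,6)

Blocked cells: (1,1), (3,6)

Row 1: attacked by (2,6)→{5,6}. Blocked: 1. Safe: 2, 3, 4. Place at column 3.
Row 3: attacked by (1,3)→{1,3,5}; (2,6)→{5,6}. Blocked: 6. Safe: 2, 4. Place at column 2.
Row 4: attacked by (1,3)→{3,6}; (2,6)→{4,6}; (3,2)→{1,2,3}. Safe: 5. Place at column 5.
Row 5: attacked by (1,3)→{3}; (2,6)→{3,6}; (3,2)→{2,4}; (4,5)→{4,5,6}. Safe: 1. Place at column 1.
Row 6: attacked by (1,3)→{3}; (2,6)→{2,6}; (3,2)→{2,5}; (4,5)→{3,5}; (5,1)→{1,2}. Safe: 4. Place at column 4.
Columns [3, 6, 2, 5, 1, 4], r−c [-2, -4, 1, -1, 4, 2], r+c [4, 8, 5, 9, 6, 10] are all distinct, so no two queens attack.

(1,3) (2,6) (3,2) (4,5) (5,1) (6,4)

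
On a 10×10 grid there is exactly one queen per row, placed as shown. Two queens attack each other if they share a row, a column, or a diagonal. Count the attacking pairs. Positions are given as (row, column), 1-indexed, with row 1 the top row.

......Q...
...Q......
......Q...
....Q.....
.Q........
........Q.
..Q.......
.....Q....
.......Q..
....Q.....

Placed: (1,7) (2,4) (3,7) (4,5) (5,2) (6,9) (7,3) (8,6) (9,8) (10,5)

4

Same column: (1,7)–(3,7) (column 7); (4,5)–(10,5) (column 5).
Same diagonal: (3,7)–(7,3) (|3−7| = |7−3| = 4); (6,9)–(10,5) (|6−10| = |9−5| = 4).
Total attacking pairs: 4.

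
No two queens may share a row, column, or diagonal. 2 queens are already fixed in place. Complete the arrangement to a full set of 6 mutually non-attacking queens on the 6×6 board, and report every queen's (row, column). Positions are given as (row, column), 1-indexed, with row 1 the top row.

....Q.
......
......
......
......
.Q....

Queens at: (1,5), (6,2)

(1,5) (2,3) (3,1) (4,6) (5,4) (6,2)

Row 2: attacked by (1,5)→{4,5,6}; (6,2)→{2,6}. Safe: 1, 3. Place at column 3.
Row 3: attacked by (1,5)→{3,5}; (2,3)→{2,3,4}; (6,2)→{2,5}. Safe: 1, 6. Place at column 1.
Row 4: attacked by (1,5)→{2,5}; (2,3)→{1,3,5}; (3,1)→{1,2}; (6,2)→{2,4}. Safe: 6. Place at column 6.
Row 5: attacked by (1,5)→{1,5}; (2,3)→{3,6}; (3,1)→{1,3}; (4,6)→{5,6}; (6,2)→{1,2,3}. Safe: 4. Place at column 4.
Columns [5, 3, 1, 6, 4, 2], r−c [-4, -1, 2, -2, 1, 4], r+c [6, 5, 4, 10, 9, 8] are all distinct, so no two queens attack.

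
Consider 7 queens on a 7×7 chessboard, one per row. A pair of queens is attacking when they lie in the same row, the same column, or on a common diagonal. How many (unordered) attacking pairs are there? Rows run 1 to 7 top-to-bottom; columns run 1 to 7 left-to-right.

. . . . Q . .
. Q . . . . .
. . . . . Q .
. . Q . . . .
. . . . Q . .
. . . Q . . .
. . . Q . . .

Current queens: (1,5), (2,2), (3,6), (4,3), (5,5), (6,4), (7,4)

4

Same column: (1,5)–(5,5) (column 5); (6,4)–(7,4) (column 4).
Same diagonal: (2,2)–(5,5) (|2−5| = |2−5| = 3); (5,5)–(6,4) (|5−6| = |5−4| = 1).
Total attacking pairs: 4.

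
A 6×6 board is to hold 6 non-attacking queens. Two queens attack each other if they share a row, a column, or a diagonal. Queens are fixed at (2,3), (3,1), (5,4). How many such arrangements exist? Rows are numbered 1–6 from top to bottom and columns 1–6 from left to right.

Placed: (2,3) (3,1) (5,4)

1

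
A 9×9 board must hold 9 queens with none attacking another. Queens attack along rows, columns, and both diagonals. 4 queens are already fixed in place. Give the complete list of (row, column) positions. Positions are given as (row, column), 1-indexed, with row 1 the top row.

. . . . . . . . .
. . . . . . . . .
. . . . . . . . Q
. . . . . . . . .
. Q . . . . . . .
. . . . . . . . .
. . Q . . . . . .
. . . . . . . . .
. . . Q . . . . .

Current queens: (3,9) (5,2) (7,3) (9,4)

(1,1) (2,6) (3,9) (4,5) (5,2) (6,8) (7,3) (8,7) (9,4)

Row 1: attacked by (3,9)→{7,9}; (5,2)→{2,6}; (7,3)→{3,9}; (9,4)→{4}. Safe: 1, 5, 8. Place at column 1.
Row 2: attacked by (1,1)→{1,2}; (3,9)→{8,9}; (5,2)→{2,5}; (7,3)→{3,8}; (9,4)→{4}. Safe: 6, 7. Place at column 6.
Row 4: attacked by (1,1)→{1,4}; (2,6)→{4,6,8}; (3,9)→{8,9}; (5,2)→{1,2,3}; (7,3)→{3,6}; (9,4)→{4,9}. Safe: 5, 7. Place at column 5.
Row 6: attacked by (1,1)→{1,6}; (2,6)→{2,6}; (3,9)→{6,9}; (4,5)→{3,5,7}; (5,2)→{1,2,3}; (7,3)→{2,3,4}; (9,4)→{1,4,7}. Safe: 8. Place at column 8.
Row 8: attacked by (1,1)→{1,8}; (2,6)→{6}; (3,9)→{4,9}; (4,5)→{1,5,9}; (5,2)→{2,5}; (6,8)→{6,8}; (7,3)→{2,3,4}; (9,4)→{3,4,5}. Safe: 7. Place at column 7.
Columns [1, 6, 9, 5, 2, 8, 3, 7, 4], r−c [0, -4, -6, -1, 3, -2, 4, 1, 5], r+c [2, 8, 12, 9, 7, 14, 10, 15, 13] are all distinct, so no two queens attack.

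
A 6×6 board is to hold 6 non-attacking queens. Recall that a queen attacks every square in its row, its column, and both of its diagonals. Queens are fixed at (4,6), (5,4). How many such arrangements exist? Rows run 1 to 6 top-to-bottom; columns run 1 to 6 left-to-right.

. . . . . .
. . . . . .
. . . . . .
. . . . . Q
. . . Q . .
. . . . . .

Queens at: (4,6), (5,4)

Branch on row 1: col 1 → 0; col 2 → 0; col 5 → 1.
Sum: 0 + 0 + 1 = 1.

1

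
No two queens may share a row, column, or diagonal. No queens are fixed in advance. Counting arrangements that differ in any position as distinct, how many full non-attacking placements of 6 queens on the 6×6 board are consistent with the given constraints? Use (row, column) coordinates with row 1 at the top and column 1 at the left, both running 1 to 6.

4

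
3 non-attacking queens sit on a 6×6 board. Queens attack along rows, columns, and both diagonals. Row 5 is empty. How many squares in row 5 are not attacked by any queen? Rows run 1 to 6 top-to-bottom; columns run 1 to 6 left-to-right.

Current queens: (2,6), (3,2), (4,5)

(2,6) attacks row 5 at column 6 and diagonals 3.
(3,2) attacks row 5 at column 2 and diagonals 4.
(4,5) attacks row 5 at column 5 and diagonals 4, 6.
Attacked columns: {2, 3, 4, 5, 6}. Safe: {1}.

1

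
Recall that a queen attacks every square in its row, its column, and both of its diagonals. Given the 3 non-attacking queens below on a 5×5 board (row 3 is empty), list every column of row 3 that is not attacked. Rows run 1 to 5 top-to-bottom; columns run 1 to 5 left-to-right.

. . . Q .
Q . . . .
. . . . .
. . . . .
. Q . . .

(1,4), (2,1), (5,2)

columns 3, 5

(1,4) attacks row 3 at column 4 and diagonals 2.
(2,1) attacks row 3 at column 1 and diagonals 2.
(5,2) attacks row 3 at column 2 and diagonals 4.
Attacked columns: {1, 2, 4}. Safe: {3, 5}.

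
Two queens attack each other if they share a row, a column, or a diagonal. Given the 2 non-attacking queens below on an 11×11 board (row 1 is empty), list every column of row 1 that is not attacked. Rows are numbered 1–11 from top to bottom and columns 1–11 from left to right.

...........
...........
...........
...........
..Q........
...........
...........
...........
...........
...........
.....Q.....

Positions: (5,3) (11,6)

(5,3) attacks row 1 at column 3 and diagonals 7.
(11,6) attacks row 1 at column 6.
Attacked columns: {3, 6, 7}. Safe: {1, 2, 4, 5, 8, 9, 10, 11}.

columns 1, 2, 4, 5, 8, 9, 10, 11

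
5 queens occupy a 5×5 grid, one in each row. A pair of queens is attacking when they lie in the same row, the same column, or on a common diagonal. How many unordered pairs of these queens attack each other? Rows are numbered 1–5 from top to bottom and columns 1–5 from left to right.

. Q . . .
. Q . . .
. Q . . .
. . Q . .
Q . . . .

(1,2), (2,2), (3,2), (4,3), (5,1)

4

Same column: (1,2)–(2,2) (column 2); (1,2)–(3,2) (column 2); (2,2)–(3,2) (column 2).
Same diagonal: (3,2)–(4,3) (|3−4| = |2−3| = 1).
Total attacking pairs: 4.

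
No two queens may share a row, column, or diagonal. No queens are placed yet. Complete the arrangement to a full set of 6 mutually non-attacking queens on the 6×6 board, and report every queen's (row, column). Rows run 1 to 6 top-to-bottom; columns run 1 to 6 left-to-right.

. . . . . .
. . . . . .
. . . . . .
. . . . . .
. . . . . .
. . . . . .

(1,3) (2,6) (3,2) (4,5) (5,1) (6,4)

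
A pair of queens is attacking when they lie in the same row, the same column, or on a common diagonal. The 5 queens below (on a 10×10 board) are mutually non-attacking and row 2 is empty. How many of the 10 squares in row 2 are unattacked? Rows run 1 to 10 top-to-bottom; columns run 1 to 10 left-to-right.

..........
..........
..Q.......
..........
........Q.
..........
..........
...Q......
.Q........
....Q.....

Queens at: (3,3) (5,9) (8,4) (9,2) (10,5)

3

(3,3) attacks row 2 at column 3 and diagonals 2, 4.
(5,9) attacks row 2 at column 9 and diagonals 6.
(8,4) attacks row 2 at column 4 and diagonals 10.
(9,2) attacks row 2 at column 2 and diagonals 9.
(10,5) attacks row 2 at column 5.
Attacked columns: {2, 3, 4, 5, 6, 9, 10}. Safe: {1, 7, 8}.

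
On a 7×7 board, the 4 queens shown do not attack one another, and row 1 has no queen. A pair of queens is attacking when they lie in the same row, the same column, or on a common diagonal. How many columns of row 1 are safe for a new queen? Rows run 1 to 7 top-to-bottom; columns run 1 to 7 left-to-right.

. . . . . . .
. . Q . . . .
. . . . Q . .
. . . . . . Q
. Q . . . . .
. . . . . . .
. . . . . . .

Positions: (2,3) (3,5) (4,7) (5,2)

1

(2,3) attacks row 1 at column 3 and diagonals 2, 4.
(3,5) attacks row 1 at column 5 and diagonals 3, 7.
(4,7) attacks row 1 at column 7 and diagonals 4.
(5,2) attacks row 1 at column 2 and diagonals 6.
Attacked columns: {2, 3, 4, 5, 6, 7}. Safe: {1}.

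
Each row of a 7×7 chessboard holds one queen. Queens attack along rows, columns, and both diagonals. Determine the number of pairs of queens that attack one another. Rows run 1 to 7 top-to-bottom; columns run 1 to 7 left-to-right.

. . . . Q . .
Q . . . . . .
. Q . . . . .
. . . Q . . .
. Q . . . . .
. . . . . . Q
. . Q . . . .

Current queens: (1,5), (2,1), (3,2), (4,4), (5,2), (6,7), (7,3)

Same column: (3,2)–(5,2) (column 2).
Same diagonal: (2,1)–(3,2) (|2−3| = |1−2| = 1).
Total attacking pairs: 2.

2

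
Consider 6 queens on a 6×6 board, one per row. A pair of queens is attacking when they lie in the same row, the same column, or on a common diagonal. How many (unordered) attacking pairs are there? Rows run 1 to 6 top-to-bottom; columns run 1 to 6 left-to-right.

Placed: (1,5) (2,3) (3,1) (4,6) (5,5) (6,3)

Same column: (1,5)–(5,5) (column 5); (2,3)–(6,3) (column 3).
Same diagonal: (4,6)–(5,5) (|4−5| = |6−5| = 1).
Total attacking pairs: 3.

3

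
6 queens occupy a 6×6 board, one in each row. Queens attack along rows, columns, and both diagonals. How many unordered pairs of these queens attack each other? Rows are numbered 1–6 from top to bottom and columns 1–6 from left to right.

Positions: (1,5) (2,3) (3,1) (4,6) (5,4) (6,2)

All columns are distinct and no two queens satisfy |Δrow| = |Δcol|, so no pair attacks.

0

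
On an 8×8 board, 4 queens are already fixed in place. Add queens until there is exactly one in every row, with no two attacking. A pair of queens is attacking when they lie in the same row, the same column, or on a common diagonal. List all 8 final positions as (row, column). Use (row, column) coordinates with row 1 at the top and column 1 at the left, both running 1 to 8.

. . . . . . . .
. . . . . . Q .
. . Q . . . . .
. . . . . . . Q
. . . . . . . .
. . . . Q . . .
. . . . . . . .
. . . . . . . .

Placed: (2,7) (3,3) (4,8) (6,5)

Row 1: attacked by (2,7)→{6,7,8}; (3,3)→{1,3,5}; (4,8)→{5,8}; (6,5)→{5}. Safe: 2, 4. Place at column 4.
Row 5: attacked by (1,4)→{4,8}; (2,7)→{4,7}; (3,3)→{1,3,5}; (4,8)→{7,8}; (6,5)→{4,5,6}. Safe: 2. Place at column 2.
Row 7: attacked by (1,4)→{4}; (2,7)→{2,7}; (3,3)→{3,7}; (4,8)→{5,8}; (5,2)→{2,4}; (6,5)→{4,5,6}. Safe: 1. Place at column 1.
Row 8: attacked by (1,4)→{4}; (2,7)→{1,7}; (3,3)→{3,8}; (4,8)→{4,8}; (5,2)→{2,5}; (6,5)→{3,5,7}; (7,1)→{1,2}. Safe: 6. Place at column 6.
Columns [4, 7, 3, 8, 2, 5, 1, 6], r−c [-3, -5, 0, -4, 3, 1, 6, 2], r+c [5, 9, 6, 12, 7, 11, 8, 14] are all distinct, so no two queens attack.

(1,4) (2,7) (3,3) (4,8) (5,2) (6,5) (7,1) (8,6)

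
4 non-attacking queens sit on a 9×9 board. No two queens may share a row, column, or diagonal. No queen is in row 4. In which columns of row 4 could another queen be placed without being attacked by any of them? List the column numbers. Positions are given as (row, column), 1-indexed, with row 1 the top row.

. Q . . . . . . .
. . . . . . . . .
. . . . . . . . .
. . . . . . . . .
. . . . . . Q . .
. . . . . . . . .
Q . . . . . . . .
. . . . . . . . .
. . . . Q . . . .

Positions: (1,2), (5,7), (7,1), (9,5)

columns 3, 9

(1,2) attacks row 4 at column 2 and diagonals 5.
(5,7) attacks row 4 at column 7 and diagonals 6, 8.
(7,1) attacks row 4 at column 1 and diagonals 4.
(9,5) attacks row 4 at column 5.
Attacked columns: {1, 2, 4, 5, 6, 7, 8}. Safe: {3, 9}.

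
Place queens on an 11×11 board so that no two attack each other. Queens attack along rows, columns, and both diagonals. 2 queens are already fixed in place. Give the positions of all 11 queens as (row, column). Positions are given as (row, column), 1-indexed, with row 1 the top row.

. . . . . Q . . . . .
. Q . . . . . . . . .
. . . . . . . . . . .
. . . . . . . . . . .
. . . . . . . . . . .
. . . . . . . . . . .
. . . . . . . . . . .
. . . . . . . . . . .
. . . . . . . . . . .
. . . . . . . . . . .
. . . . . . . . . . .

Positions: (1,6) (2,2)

(1,6) (2,2) (3,5) (4,11) (5,9) (6,7) (7,4) (8,1) (9,3) (10,8) (11,10)

Row 3: attacked by (1,6)→{4,6,8}; (2,2)→{1,2,3}. Safe: 5, 7, 9, 10, 11. Place at column 5.
Row 4: attacked by (1,6)→{3,6,9}; (2,2)→{2,4}; (3,5)→{4,5,6}. Safe: 1, 7, 8, 10, 11. Place at column 11.
Row 5: attacked by (1,6)→{2,6,10}; (2,2)→{2,5}; (3,5)→{3,5,7}; (4,11)→{10,11}. Safe: 1, 4, 8, 9. Place at column 9.
Row 6: attacked by (1,6)→{1,6,11}; (2,2)→{2,6}; (3,5)→{2,5,8}; (4,11)→{9,11}; (5,9)→{8,9,10}. Safe: 3, 4, 7. Place at column 7.
Row 7: attacked by (1,6)→{6}; (2,2)→{2,7}; (3,5)→{1,5,9}; (4,11)→{8,11}; (5,9)→{7,9,11}; (6,7)→{6,7,8}. Safe: 3, 4, 10. Place at column 4.
Row 8: attacked by (1,6)→{6}; (2,2)→{2,8}; (3,5)→{5,10}; (4,11)→{7,11}; (5,9)→{6,9}; (6,7)→{5,7,9}; (7,4)→{3,4,5}. Safe: 1. Place at column 1.
Row 9: attacked by (1,6)→{6}; (2,2)→{2,9}; (3,5)→{5,11}; (4,11)→{6,11}; (5,9)→{5,9}; (6,7)→{4,7,10}; (7,4)→{2,4,6}; (8,1)→{1,2}. Safe: 3, 8. Place at column 3.
Row 10: attacked by (1,6)→{6}; (2,2)→{2,10}; (3,5)→{5}; (4,11)→{5,11}; (5,9)→{4,9}; (6,7)→{3,7,11}; (7,4)→{1,4,7}; (8,1)→{1,3}; (9,3)→{2,3,4}. Safe: 8. Place at column 8.
Row 11: attacked by (1,6)→{6}; (2,2)→{2,11}; (3,5)→{5}; (4,11)→{4,11}; (5,9)→{3,9}; (6,7)→{2,7}; (7,4)→{4,8}; (8,1)→{1,4}; (9,3)→{1,3,5}; (10,8)→{7,8,9}. Safe: 10. Place at column 10.
Columns [6, 2, 5, 11, 9, 7, 4, 1, 3, 8, 10], r−c [-5, 0, -2, -7, -4, -1, 3, 7, 6, 2, 1], r+c [7, 4, 8, 15, 14, 13, 11, 9, 12, 18, 21] are all distinct, so no two queens attack.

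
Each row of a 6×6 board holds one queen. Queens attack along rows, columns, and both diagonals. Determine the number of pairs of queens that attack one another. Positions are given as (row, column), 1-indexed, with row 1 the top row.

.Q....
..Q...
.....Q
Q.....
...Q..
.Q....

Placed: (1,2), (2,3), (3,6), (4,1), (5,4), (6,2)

4

Same column: (1,2)–(6,2) (column 2).
Same diagonal: (1,2)–(2,3) (|1−2| = |2−3| = 1); (2,3)–(4,1) (|2−4| = |3−1| = 2); (3,6)–(5,4) (|3−5| = |6−4| = 2).
Total attacking pairs: 4.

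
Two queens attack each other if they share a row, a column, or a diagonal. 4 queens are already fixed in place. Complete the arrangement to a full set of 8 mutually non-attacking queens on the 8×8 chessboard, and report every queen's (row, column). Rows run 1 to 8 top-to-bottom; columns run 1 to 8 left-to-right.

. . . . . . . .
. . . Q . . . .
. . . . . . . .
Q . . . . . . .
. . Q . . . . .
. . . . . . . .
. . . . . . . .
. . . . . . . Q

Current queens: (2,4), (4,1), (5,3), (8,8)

Row 1: attacked by (2,4)→{3,4,5}; (4,1)→{1,4}; (5,3)→{3,7}; (8,8)→{1,8}. Safe: 2, 6. Place at column 6.
Row 3: attacked by (1,6)→{4,6,8}; (2,4)→{3,4,5}; (4,1)→{1,2}; (5,3)→{1,3,5}; (8,8)→{3,8}. Safe: 7. Place at column 7.
Row 6: attacked by (1,6)→{1,6}; (2,4)→{4,8}; (3,7)→{4,7}; (4,1)→{1,3}; (5,3)→{2,3,4}; (8,8)→{6,8}. Safe: 5. Place at column 5.
Row 7: attacked by (1,6)→{6}; (2,4)→{4}; (3,7)→{3,7}; (4,1)→{1,4}; (5,3)→{1,3,5}; (6,5)→{4,5,6}; (8,8)→{7,8}. Safe: 2. Place at column 2.
Columns [6, 4, 7, 1, 3, 5, 2, 8], r−c [-5, -2, -4, 3, 2, 1, 5, 0], r+c [7, 6, 10, 5, 8, 11, 9, 16] are all distinct, so no two queens attack.

(1,6) (2,4) (3,7) (4,1) (5,3) (6,5) (7,2) (8,8)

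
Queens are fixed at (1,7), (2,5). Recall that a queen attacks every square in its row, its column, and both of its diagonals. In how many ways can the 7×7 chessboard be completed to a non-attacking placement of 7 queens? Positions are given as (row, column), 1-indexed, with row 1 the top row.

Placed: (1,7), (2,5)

Branch on row 3: col 1 → 0; col 2 → 0; col 3 → 1.
Sum: 0 + 0 + 1 = 1.

1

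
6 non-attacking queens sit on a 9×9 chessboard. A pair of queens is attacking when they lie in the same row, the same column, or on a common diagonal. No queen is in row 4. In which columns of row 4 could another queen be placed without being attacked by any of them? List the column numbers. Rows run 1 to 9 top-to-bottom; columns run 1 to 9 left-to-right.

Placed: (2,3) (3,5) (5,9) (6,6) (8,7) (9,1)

(2,3) attacks row 4 at column 3 and diagonals 1, 5.
(3,5) attacks row 4 at column 5 and diagonals 4, 6.
(5,9) attacks row 4 at column 9 and diagonals 8.
(6,6) attacks row 4 at column 6 and diagonals 4, 8.
(8,7) attacks row 4 at column 7 and diagonals 3.
(9,1) attacks row 4 at column 1 and diagonals 6.
Attacked columns: {1, 3, 4, 5, 6, 7, 8, 9}. Safe: {2}.

columns 2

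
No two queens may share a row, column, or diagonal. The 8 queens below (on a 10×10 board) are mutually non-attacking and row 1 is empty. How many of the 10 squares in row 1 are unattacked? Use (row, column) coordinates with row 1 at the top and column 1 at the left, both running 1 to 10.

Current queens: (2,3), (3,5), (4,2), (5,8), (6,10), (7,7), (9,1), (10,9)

(2,3) attacks row 1 at column 3 and diagonals 2, 4.
(3,5) attacks row 1 at column 5 and diagonals 3, 7.
(4,2) attacks row 1 at column 2 and diagonals 5.
(5,8) attacks row 1 at column 8 and diagonals 4.
(6,10) attacks row 1 at column 10 and diagonals 5.
(7,7) attacks row 1 at column 7 and diagonals 1.
(9,1) attacks row 1 at column 1 and diagonals 9.
(10,9) attacks row 1 at column 9.
Attacked columns: {1, 2, 3, 4, 5, 7, 8, 9, 10}. Safe: {6}.

1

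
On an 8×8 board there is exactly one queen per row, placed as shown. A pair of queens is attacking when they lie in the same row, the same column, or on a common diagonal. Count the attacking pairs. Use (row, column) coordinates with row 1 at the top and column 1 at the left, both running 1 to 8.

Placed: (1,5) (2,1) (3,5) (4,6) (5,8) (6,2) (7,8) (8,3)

4

Same column: (1,5)–(3,5) (column 5); (5,8)–(7,8) (column 8).
Same diagonal: (3,5)–(4,6) (|3−4| = |5−6| = 1); (3,5)–(6,2) (|3−6| = |5−2| = 3).
Total attacking pairs: 4.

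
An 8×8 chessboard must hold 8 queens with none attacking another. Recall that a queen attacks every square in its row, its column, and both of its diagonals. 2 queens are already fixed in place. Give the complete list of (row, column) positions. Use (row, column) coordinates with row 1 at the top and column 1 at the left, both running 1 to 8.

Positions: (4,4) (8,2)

(1,5) (2,3) (3,8) (4,4) (5,7) (6,1) (7,6) (8,2)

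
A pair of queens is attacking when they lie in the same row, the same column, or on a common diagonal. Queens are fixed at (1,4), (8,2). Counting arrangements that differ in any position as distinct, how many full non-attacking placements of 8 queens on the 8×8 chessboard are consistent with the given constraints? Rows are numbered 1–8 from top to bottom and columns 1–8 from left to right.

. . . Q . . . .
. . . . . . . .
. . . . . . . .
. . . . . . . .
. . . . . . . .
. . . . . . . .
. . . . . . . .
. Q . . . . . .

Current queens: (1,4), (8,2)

Branch on row 2: col 1 → 1; col 6 → 1; col 7 → 1.
Sum: 1 + 1 + 1 = 3.

3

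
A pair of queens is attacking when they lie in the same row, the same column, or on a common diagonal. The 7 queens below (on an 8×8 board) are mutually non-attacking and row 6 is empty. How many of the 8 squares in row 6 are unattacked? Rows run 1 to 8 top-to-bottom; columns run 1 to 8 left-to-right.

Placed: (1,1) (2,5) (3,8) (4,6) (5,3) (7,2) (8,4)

(1,1) attacks row 6 at column 1 and diagonals 6.
(2,5) attacks row 6 at column 5 and diagonals 1.
(3,8) attacks row 6 at column 8 and diagonals 5.
(4,6) attacks row 6 at column 6 and diagonals 4, 8.
(5,3) attacks row 6 at column 3 and diagonals 2, 4.
(7,2) attacks row 6 at column 2 and diagonals 1, 3.
(8,4) attacks row 6 at column 4 and diagonals 2, 6.
Attacked columns: {1, 2, 3, 4, 5, 6, 8}. Safe: {7}.

1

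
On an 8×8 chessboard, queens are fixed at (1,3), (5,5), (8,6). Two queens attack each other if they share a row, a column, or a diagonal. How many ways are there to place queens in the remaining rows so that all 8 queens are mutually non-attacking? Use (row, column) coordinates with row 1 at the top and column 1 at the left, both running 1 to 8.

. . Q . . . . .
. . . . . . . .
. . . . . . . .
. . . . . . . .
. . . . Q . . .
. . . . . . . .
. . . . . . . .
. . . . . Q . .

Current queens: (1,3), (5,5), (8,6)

1

Branch on row 2: col 1 → 0; col 7 → 1.
Sum: 0 + 1 = 1.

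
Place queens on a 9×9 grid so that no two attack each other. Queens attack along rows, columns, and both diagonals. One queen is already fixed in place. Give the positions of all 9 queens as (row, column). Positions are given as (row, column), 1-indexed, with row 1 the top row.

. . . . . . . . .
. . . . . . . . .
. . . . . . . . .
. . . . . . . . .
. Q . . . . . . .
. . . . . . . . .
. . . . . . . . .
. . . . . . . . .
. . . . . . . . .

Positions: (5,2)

(1,4) (2,9) (3,3) (4,6) (5,2) (6,7) (7,5) (8,1) (9,8)

Row 1: attacked by (5,2)→{2,6}. Safe: 1, 3, 4, 5, 7, 8, 9. Place at column 4.
Row 2: attacked by (1,4)→{3,4,5}; (5,2)→{2,5}. Safe: 1, 6, 7, 8, 9. Place at column 9.
Row 3: attacked by (1,4)→{2,4,6}; (2,9)→{8,9}; (5,2)→{2,4}. Safe: 1, 3, 5, 7. Place at column 3.
Row 4: attacked by (1,4)→{1,4,7}; (2,9)→{7,9}; (3,3)→{2,3,4}; (5,2)→{1,2,3}. Safe: 5, 6, 8. Place at column 6.
Row 6: attacked by (1,4)→{4,9}; (2,9)→{5,9}; (3,3)→{3,6}; (4,6)→{4,6,8}; (5,2)→{1,2,3}. Safe: 7. Place at column 7.
Row 7: attacked by (1,4)→{4}; (2,9)→{4,9}; (3,3)→{3,7}; (4,6)→{3,6,9}; (5,2)→{2,4}; (6,7)→{6,7,8}. Safe: 1, 5. Place at column 5.
Row 8: attacked by (1,4)→{4}; (2,9)→{3,9}; (3,3)→{3,8}; (4,6)→{2,6}; (5,2)→{2,5}; (6,7)→{5,7,9}; (7,5)→{4,5,6}. Safe: 1. Place at column 1.
Row 9: attacked by (1,4)→{4}; (2,9)→{2,9}; (3,3)→{3,9}; (4,6)→{1,6}; (5,2)→{2,6}; (6,7)→{4,7}; (7,5)→{3,5,7}; (8,1)→{1,2}. Safe: 8. Place at column 8.
Columns [4, 9, 3, 6, 2, 7, 5, 1, 8], r−c [-3, -7, 0, -2, 3, -1, 2, 7, 1], r+c [5, 11, 6, 10, 7, 13, 12, 9, 17] are all distinct, so no two queens attack.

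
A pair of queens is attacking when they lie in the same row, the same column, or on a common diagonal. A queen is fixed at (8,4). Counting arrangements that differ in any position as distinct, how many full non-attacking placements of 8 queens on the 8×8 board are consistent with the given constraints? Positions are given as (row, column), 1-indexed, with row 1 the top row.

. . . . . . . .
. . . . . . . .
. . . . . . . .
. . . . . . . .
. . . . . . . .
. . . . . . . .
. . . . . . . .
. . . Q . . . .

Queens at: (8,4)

18

Branch on row 1: col 1 → 1; col 2 → 3; col 3 → 3; col 5 → 3; col 6 → 4; col 7 → 3; col 8 → 1.
Sum: 1 + 3 + 3 + 3 + 4 + 3 + 1 = 18.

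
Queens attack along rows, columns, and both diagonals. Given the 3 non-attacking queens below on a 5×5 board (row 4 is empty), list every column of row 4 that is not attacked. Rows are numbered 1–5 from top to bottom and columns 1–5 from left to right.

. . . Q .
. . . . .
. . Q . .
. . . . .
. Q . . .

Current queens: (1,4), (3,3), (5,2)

(1,4) attacks row 4 at column 4 and diagonals 1.
(3,3) attacks row 4 at column 3 and diagonals 2, 4.
(5,2) attacks row 4 at column 2 and diagonals 1, 3.
Attacked columns: {1, 2, 3, 4}. Safe: {5}.

columns 5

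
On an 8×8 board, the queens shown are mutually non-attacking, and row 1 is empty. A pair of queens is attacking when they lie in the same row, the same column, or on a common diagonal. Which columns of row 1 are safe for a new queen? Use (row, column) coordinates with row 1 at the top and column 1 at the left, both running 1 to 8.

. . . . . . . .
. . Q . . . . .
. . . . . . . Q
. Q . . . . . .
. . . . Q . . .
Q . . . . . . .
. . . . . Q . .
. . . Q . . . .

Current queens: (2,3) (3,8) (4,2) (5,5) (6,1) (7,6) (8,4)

columns 7

(2,3) attacks row 1 at column 3 and diagonals 2, 4.
(3,8) attacks row 1 at column 8 and diagonals 6.
(4,2) attacks row 1 at column 2 and diagonals 5.
(5,5) attacks row 1 at column 5 and diagonals 1.
(6,1) attacks row 1 at column 1 and diagonals 6.
(7,6) attacks row 1 at column 6.
(8,4) attacks row 1 at column 4.
Attacked columns: {1, 2, 3, 4, 5, 6, 8}. Safe: {7}.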